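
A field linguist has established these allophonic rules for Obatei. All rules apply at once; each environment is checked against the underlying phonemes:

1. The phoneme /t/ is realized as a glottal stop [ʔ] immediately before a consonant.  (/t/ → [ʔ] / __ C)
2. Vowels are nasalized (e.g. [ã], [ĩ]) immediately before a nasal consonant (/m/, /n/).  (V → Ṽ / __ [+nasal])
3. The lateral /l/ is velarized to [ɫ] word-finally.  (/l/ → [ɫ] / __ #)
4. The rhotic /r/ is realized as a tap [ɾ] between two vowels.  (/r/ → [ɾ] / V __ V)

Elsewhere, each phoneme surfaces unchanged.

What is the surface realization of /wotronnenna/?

[woʔrõnnẽnna]

/w/ (word-initial): no rule targets it → [w].
/o/ (between /w/ and /t/): rule 2 targets it, but not before a nasal consonant → unchanged [o].
/t/ (between /o/ and /r/): immediately before a consonant, so rule 1 applies → [ʔ].
/r/ (between /t/ and /o/): rule 4 targets it, but not between two vowels → unchanged [r].
/o/ — between /r/ and /n/, before a nasal consonant — surfaces as [õ] (rule 2).
/n/ stays [n].
/n/ stays [n].
/e/ — between /n/ and /n/, before a nasal consonant — surfaces as [ẽ] (rule 2).
/n/ (between /e/ and /n/) is unaffected → [n].
/n/ (between /n/ and /a/) is unaffected → [n].
/a/ — word-final; rule 2 does not apply here → [a].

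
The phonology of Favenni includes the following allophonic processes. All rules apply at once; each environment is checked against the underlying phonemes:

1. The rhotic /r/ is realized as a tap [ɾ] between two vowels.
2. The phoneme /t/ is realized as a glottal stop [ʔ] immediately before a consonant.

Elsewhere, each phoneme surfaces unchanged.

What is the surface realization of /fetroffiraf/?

[feʔroffiɾaf]

/f/ (word-initial) is unaffected → [f].
/e/ stays [e].
/t/ meets the environment for rule 2 (immediately before a consonant) → [ʔ].
/r/ (between /t/ and /o/) fails the environment for rule 1, so it stays [r].
/o/ (between /r/ and /f/): no rule targets it → [o].
/f/ — not in any rule's target class → [f].
/f/ (between /f/ and /i/): no rule targets it → [f].
/i/ (between /f/ and /r/): no rule targets it → [i].
/r/ (between /i/ and /a/) occurs between two vowels → [ɾ] by rule 1.
/a/ (between /r/ and /f/) is unaffected → [a].
/f/ — not in any rule's target class → [f].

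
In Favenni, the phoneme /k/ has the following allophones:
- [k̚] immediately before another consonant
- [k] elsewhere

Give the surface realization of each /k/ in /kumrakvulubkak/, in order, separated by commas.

Occurrence 1 (position 1): no conditioning environment matches → elsewhere allophone [k].
Occurrence 2 (position 6): immediately before another consonant → [k̚].
Occurrence 3 (position 12): no conditioning environment matches → elsewhere allophone [k].
Occurrence 4 (position 14): no conditioning environment matches → elsewhere allophone [k].

[k], [k̚], [k], [k]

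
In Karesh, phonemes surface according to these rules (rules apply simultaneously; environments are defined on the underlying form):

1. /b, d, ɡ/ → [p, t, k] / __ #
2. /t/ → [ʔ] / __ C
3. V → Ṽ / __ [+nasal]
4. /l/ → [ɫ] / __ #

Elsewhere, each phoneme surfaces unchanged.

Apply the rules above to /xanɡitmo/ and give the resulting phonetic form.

/x/ (word-initial): no rule targets it → [x].
Rule 3 applies to /a/ (between /x/ and /n/: before a nasal consonant) → [ã].
/n/ — not in any rule's target class → [n].
/ɡ/ — between /n/ and /i/; rule 1 does not apply here → [ɡ].
/i/ — between /ɡ/ and /t/; rule 3 does not apply here → [i].
/t/ — between /i/ and /m/, immediately before a consonant — surfaces as [ʔ] (rule 2).
/m/ — not in any rule's target class → [m].
/o/ (word-final) fails the environment for rule 3, so it stays [o].

[xãnɡiʔmo]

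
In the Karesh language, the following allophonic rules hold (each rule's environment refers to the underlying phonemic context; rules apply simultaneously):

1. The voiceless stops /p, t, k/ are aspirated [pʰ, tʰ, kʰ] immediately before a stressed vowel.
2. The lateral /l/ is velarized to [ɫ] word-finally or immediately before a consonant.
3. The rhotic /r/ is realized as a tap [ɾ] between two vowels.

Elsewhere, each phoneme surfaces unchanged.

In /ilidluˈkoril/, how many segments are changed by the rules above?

3

Segments that undergo a rule: /k/ → [kʰ] (rule 1); /r/ → [ɾ] (rule 3); /l/ → [ɫ] (rule 2).
All other segments surface unchanged.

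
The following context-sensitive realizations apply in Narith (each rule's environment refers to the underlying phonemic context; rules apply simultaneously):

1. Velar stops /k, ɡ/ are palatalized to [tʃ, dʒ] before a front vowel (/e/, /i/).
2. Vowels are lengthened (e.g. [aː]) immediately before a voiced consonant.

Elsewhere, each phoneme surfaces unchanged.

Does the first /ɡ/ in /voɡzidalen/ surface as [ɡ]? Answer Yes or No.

Yes

/ɡ/ (between /o/ and /z/): rule 1 targets it, but not before a front vowel → unchanged [ɡ].
The actual realization is [ɡ], which matches [ɡ].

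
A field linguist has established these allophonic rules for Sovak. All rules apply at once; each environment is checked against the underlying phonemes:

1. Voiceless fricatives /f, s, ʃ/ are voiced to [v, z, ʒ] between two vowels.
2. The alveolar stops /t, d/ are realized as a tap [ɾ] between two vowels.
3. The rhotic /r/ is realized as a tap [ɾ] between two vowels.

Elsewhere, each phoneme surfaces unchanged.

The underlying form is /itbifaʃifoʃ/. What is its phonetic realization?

/t/ (between /i/ and /b/) fails the environment for rule 2, so it stays [t].
/f/ (between /i/ and /a/): between two vowels, so rule 1 applies → [v].
/ʃ/ — between /a/ and /i/, between two vowels — surfaces as [ʒ] (rule 1).
/f/ (between /i/ and /o/): between two vowels, so rule 1 applies → [v].
/ʃ/ (word-final) is in the target of rule 1 but the environment (between two vowels) is not met → [ʃ].

[itbivaʒivoʃ]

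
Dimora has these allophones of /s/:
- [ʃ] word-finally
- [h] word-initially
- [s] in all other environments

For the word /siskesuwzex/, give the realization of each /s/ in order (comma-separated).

[h], [s], [s]

Occurrence 1 (position 1): word-initially → [h].
Occurrence 2 (position 3): no conditioning environment matches → elsewhere allophone [s].
Occurrence 3 (position 6): no conditioning environment matches → elsewhere allophone [s].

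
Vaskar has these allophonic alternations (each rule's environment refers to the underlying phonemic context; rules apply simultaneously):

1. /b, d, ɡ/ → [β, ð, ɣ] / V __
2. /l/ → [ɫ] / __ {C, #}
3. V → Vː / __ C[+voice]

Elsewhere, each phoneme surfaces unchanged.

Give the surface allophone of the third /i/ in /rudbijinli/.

/i/ (word-final) is in the target of rule 3 but the environment (before a voiced consonant) is not met → [i].

[i]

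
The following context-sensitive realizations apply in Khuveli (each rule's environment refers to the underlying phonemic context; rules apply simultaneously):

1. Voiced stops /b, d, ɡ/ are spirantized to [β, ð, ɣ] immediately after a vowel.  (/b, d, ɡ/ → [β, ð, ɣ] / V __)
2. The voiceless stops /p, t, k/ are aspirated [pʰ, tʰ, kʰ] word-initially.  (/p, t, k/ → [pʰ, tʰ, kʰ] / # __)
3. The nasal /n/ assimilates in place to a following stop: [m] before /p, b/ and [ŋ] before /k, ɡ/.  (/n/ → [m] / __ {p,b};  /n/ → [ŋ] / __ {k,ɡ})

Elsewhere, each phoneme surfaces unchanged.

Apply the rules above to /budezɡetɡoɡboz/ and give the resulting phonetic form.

[buðezɡetɡoɣboz]

/b/ (word-initial) is in the target of rule 1 but the environment (immediately after a vowel) is not met → [b].
/u/ (between /b/ and /d/): no rule targets it → [u].
/d/ — between /u/ and /e/, immediately after a vowel — surfaces as [ð] (rule 1).
/e/ (between /d/ and /z/) is unaffected → [e].
/z/ (between /e/ and /ɡ/) is unaffected → [z].
/ɡ/ — between /z/ and /e/; rule 1 does not apply here → [ɡ].
/e/ (between /ɡ/ and /t/): no rule targets it → [e].
/t/ (between /e/ and /ɡ/) fails the environment for rule 2, so it stays [t].
/ɡ/ — between /t/ and /o/; rule 1 does not apply here → [ɡ].
/o/ (between /ɡ/ and /ɡ/): no rule targets it → [o].
/ɡ/ — between /o/ and /b/, immediately after a vowel — surfaces as [ɣ] (rule 1).
/b/ (between /ɡ/ and /o/): rule 1 targets it, but not immediately after a vowel → unchanged [b].
/o/ (between /b/ and /z/) is unaffected → [o].
/z/ (word-final) is unaffected → [z].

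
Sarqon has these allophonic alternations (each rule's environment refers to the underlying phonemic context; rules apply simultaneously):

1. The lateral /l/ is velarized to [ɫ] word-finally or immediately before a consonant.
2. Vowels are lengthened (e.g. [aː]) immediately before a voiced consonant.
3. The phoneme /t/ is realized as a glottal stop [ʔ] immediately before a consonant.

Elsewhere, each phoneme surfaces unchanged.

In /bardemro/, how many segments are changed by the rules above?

2

Segments that undergo a rule: /a/ → [aː] (rule 2); /e/ → [eː] (rule 2).
All other segments surface unchanged.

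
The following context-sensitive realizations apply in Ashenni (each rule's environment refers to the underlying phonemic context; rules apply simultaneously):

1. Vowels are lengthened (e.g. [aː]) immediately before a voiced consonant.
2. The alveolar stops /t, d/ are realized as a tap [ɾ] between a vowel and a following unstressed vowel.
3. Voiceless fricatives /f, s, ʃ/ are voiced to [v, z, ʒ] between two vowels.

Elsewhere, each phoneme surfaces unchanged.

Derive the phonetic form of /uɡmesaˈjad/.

[uːɡmezaːˈjaːd]

/u/ (word-initial) occurs before a voiced consonant → [uː] by rule 1.
/e/ (between /m/ and /s/) is in the target of rule 1 but the environment (before a voiced consonant) is not met → [e].
/s/ — between /e/ and /a/, between two vowels — surfaces as [z] (rule 3).
/a/ (between /s/ and /j/) occurs before a voiced consonant → [aː] by rule 1.
Rule 1 applies to /a/ (between /j/ and /d/: before a voiced consonant) → [aː].
/d/ (word-final): rule 2 targets it, but not between a vowel and a following unstressed vowel → unchanged [d].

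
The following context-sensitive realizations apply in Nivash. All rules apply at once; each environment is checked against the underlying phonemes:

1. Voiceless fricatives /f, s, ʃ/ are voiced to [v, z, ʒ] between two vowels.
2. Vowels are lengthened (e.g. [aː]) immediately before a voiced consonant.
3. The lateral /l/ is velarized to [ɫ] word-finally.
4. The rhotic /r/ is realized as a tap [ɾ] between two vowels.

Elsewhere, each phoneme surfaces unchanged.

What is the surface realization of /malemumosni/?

/m/ stays [m].
/a/ — between /m/ and /l/, before a voiced consonant — surfaces as [aː] (rule 2).
/l/ (between /a/ and /e/): rule 3 targets it, but not word-finally → unchanged [l].
/e/ — between /l/ and /m/, before a voiced consonant — surfaces as [eː] (rule 2).
/m/ — not in any rule's target class → [m].
/u/ meets the environment for rule 2 (before a voiced consonant) → [uː].
/m/ (between /u/ and /o/) is unaffected → [m].
/o/ — between /m/ and /s/; rule 2 does not apply here → [o].
/s/ (between /o/ and /n/) is in the target of rule 1 but the environment (between two vowels) is not met → [s].
/n/ stays [n].
/i/ (word-final) is in the target of rule 2 but the environment (before a voiced consonant) is not met → [i].

[maːleːmuːmosni]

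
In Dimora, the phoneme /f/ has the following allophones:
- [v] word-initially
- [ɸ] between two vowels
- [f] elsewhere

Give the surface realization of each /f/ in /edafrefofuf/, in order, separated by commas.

[f], [ɸ], [ɸ], [f]

Occurrence 1 (position 4): no conditioning environment matches → elsewhere allophone [f].
Occurrence 2 (position 7): between two vowels → [ɸ].
Occurrence 3 (position 9): between two vowels → [ɸ].
Occurrence 4 (position 11): no conditioning environment matches → elsewhere allophone [f].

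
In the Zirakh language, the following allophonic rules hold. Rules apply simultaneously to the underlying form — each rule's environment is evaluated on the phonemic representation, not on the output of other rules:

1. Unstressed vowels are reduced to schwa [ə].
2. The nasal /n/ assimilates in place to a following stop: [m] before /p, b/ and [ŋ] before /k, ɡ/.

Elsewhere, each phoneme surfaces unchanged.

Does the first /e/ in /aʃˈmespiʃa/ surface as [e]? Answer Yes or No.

/e/ (between /m/ and /s/) is in the target of rule 1 but the environment (in an unstressed syllable) is not met → [e].
The actual realization is [e], which matches [e].

Yes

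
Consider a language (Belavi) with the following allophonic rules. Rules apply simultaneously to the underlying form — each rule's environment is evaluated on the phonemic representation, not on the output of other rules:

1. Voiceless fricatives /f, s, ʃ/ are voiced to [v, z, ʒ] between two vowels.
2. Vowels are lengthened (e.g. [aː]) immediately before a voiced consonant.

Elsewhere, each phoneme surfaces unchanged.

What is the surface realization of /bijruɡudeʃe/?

[biːjruːɡuːdeʒe]

/b/ (word-initial): no rule targets it → [b].
/i/ — between /b/ and /j/, before a voiced consonant — surfaces as [iː] (rule 2).
/j/ (between /i/ and /r/) is unaffected → [j].
/r/ (between /j/ and /u/): no rule targets it → [r].
/u/ (between /r/ and /ɡ/) occurs before a voiced consonant → [uː] by rule 2.
/ɡ/ (between /u/ and /u/): no rule targets it → [ɡ].
/u/ — between /ɡ/ and /d/, before a voiced consonant — surfaces as [uː] (rule 2).
/d/ (between /u/ and /e/) is unaffected → [d].
/e/ — between /d/ and /ʃ/; rule 2 does not apply here → [e].
/ʃ/ (between /e/ and /e/): between two vowels, so rule 1 applies → [ʒ].
/e/ (word-final): rule 2 targets it, but not before a voiced consonant → unchanged [e].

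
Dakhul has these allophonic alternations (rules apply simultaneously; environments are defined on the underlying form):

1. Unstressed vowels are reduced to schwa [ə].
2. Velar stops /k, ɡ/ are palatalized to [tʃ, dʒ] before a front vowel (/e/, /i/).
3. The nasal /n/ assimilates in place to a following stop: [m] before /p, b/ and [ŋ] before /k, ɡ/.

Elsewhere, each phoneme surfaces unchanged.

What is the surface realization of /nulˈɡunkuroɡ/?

/n/ (word-initial): rule 3 targets it, but not before a labial or velar stop → unchanged [n].
/u/ (between /n/ and /l/) occurs in an unstressed syllable → [ə] by rule 1.
/l/ (between /u/ and /ɡ/) is unaffected → [l].
/ɡ/ (between /l/ and /u/) fails the environment for rule 2, so it stays [ɡ].
/u/ (between /ɡ/ and /n/) fails the environment for rule 1, so it stays [u].
/n/ meets the environment for rule 3 (before a labial or velar stop) → [ŋ].
/k/ — between /n/ and /u/; rule 2 does not apply here → [k].
/u/ meets the environment for rule 1 (in an unstressed syllable) → [ə].
/r/ (between /u/ and /o/): no rule targets it → [r].
/o/ (between /r/ and /ɡ/): in an unstressed syllable, so rule 1 applies → [ə].
/ɡ/ (word-final) fails the environment for rule 2, so it stays [ɡ].

[nəlˈɡuŋkərəɡ]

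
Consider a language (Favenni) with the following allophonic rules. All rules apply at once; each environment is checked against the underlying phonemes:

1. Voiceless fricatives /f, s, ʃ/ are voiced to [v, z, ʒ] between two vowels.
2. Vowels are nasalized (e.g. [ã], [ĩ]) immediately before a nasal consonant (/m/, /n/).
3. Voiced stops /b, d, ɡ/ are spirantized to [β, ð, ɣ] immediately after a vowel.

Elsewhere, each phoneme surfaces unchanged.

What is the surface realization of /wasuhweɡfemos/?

/w/ (word-initial) is unaffected → [w].
/a/ (between /w/ and /s/) fails the environment for rule 2, so it stays [a].
/s/ — between /a/ and /u/, between two vowels — surfaces as [z] (rule 1).
/u/ (between /s/ and /h/): rule 2 targets it, but not before a nasal consonant → unchanged [u].
/h/ — not in any rule's target class → [h].
/w/ (between /h/ and /e/): no rule targets it → [w].
/e/ (between /w/ and /ɡ/) fails the environment for rule 2, so it stays [e].
/ɡ/ meets the environment for rule 3 (immediately after a vowel) → [ɣ].
/f/ (between /ɡ/ and /e/) is in the target of rule 1 but the environment (between two vowels) is not met → [f].
/e/ meets the environment for rule 2 (before a nasal consonant) → [ẽ].
/m/ (between /e/ and /o/) is unaffected → [m].
/o/ (between /m/ and /s/) fails the environment for rule 2, so it stays [o].
/s/ (word-final) is in the target of rule 1 but the environment (between two vowels) is not met → [s].

[wazuhweɣfẽmos]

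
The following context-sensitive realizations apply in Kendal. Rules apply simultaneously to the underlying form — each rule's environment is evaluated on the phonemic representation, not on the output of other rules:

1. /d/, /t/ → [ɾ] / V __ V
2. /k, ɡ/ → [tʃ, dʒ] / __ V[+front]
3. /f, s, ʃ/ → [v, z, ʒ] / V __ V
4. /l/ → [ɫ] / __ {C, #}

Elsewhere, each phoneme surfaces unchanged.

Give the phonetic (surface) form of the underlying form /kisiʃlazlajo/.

[tʃiziʃlazlajo]

/k/ — word-initial, before a front vowel — surfaces as [tʃ] (rule 2).
/i/ (between /k/ and /s/): no rule targets it → [i].
/s/ — between /i/ and /i/, between two vowels — surfaces as [z] (rule 3).
/i/ (between /s/ and /ʃ/): no rule targets it → [i].
/ʃ/ (between /i/ and /l/) is in the target of rule 3 but the environment (between two vowels) is not met → [ʃ].
/l/ (between /ʃ/ and /a/) fails the environment for rule 4, so it stays [l].
/a/ (between /l/ and /z/): no rule targets it → [a].
/z/ (between /a/ and /l/) is unaffected → [z].
/l/ (between /z/ and /a/) is in the target of rule 4 but the environment (word-finally or immediately before a consonant) is not met → [l].
/a/ (between /l/ and /j/) is unaffected → [a].
/j/ (between /a/ and /o/) is unaffected → [j].
/o/ (word-final): no rule targets it → [o].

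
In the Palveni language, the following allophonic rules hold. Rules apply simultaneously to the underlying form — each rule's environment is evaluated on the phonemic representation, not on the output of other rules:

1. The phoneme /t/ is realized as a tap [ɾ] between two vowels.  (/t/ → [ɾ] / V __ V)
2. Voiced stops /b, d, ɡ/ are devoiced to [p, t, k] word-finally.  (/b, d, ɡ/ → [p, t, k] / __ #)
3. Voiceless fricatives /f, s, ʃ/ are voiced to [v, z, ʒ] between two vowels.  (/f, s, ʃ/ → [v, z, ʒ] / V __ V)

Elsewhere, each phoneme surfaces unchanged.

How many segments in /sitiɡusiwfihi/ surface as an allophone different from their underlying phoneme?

Segments that undergo a rule: /t/ → [ɾ] (rule 1); /s/ → [z] (rule 3).
All other segments surface unchanged.

2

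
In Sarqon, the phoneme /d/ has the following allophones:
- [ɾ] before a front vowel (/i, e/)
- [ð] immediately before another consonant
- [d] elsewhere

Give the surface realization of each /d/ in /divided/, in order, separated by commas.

[ɾ], [ɾ], [d]

Occurrence 1 (position 1): before a front vowel (/i, e/) → [ɾ].
Occurrence 2 (position 5): before a front vowel (/i, e/) → [ɾ].
Occurrence 3 (position 7): no conditioning environment matches → elsewhere allophone [d].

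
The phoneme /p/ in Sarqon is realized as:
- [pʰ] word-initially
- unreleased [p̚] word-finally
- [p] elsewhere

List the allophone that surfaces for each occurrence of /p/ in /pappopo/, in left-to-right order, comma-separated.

Occurrence 1 (position 1): word-initially → [pʰ].
Occurrence 2 (position 3): no conditioning environment matches → elsewhere allophone [p].
Occurrence 3 (position 4): no conditioning environment matches → elsewhere allophone [p].
Occurrence 4 (position 6): no conditioning environment matches → elsewhere allophone [p].

[pʰ], [p], [p], [p]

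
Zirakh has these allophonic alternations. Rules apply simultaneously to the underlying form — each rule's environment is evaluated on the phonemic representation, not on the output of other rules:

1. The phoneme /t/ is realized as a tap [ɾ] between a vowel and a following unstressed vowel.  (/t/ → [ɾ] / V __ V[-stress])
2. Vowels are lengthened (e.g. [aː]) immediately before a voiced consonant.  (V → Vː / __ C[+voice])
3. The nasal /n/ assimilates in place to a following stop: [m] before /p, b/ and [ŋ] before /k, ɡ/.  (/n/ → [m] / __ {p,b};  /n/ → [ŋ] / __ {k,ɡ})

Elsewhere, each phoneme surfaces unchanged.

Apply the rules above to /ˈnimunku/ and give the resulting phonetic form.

/n/ — word-initial; rule 3 does not apply here → [n].
/i/ (between /n/ and /m/): before a voiced consonant, so rule 2 applies → [iː].
/m/ (between /i/ and /u/) is unaffected → [m].
/u/ — between /m/ and /n/, before a voiced consonant — surfaces as [uː] (rule 2).
/n/ (between /u/ and /k/): before a labial or velar stop, so rule 3 applies → [ŋ].
/k/ — not in any rule's target class → [k].
/u/ — word-final; rule 2 does not apply here → [u].

[ˈniːmuːŋku]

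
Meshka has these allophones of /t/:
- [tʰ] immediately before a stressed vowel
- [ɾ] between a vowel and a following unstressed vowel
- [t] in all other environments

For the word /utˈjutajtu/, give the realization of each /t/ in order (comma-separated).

Occurrence 1 (position 2): no conditioning environment matches → elsewhere allophone [t].
Occurrence 2 (position 5): between a vowel and an unstressed vowel → [ɾ].
Occurrence 3 (position 8): no conditioning environment matches → elsewhere allophone [t].

[t], [ɾ], [t]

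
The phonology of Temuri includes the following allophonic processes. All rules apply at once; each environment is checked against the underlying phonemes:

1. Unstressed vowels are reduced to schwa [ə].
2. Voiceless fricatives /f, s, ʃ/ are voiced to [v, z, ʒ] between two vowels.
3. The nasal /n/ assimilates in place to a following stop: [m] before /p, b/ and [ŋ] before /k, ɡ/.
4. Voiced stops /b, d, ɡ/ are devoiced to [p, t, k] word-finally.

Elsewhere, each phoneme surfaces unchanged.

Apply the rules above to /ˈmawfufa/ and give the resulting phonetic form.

/m/ — not in any rule's target class → [m].
/a/ (between /m/ and /w/): rule 1 targets it, but not in an unstressed syllable → unchanged [a].
/w/ (between /a/ and /f/): no rule targets it → [w].
/f/ (between /w/ and /u/) is in the target of rule 2 but the environment (between two vowels) is not met → [f].
/u/ — between /f/ and /f/, in an unstressed syllable — surfaces as [ə] (rule 1).
/f/ — between /u/ and /a/, between two vowels — surfaces as [v] (rule 2).
/a/ (word-final) occurs in an unstressed syllable → [ə] by rule 1.

[ˈmawfəvə]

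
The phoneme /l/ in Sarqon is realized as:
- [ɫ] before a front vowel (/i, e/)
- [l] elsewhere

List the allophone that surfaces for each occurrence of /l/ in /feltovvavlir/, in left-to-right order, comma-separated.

Occurrence 1 (position 3): no conditioning environment matches → elsewhere allophone [l].
Occurrence 2 (position 10): before a front vowel (/i, e/) → [ɫ].

[l], [ɫ]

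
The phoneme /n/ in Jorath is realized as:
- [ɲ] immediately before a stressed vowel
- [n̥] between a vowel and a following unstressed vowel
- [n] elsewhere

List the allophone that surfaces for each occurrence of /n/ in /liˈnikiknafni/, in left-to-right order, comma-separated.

[ɲ], [n], [n]

Occurrence 1 (position 3): immediately before a stressed vowel → [ɲ].
Occurrence 2 (position 8): no conditioning environment matches → elsewhere allophone [n].
Occurrence 3 (position 11): no conditioning environment matches → elsewhere allophone [n].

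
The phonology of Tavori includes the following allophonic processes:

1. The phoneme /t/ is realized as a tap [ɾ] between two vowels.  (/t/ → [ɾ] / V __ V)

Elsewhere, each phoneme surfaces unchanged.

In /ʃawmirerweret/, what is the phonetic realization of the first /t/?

[t]

/t/ (word-final) is in the target of rule 1 but the environment (between two vowels) is not met → [t].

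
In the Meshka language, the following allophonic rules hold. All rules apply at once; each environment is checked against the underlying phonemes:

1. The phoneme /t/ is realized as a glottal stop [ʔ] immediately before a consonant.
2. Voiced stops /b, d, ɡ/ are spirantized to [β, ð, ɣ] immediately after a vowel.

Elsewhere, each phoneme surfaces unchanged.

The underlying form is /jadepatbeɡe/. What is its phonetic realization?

/j/ stays [j].
/a/ (between /j/ and /d/): no rule targets it → [a].
/d/ (between /a/ and /e/) occurs immediately after a vowel → [ð] by rule 2.
/e/ (between /d/ and /p/): no rule targets it → [e].
/p/ (between /e/ and /a/): no rule targets it → [p].
/a/ — not in any rule's target class → [a].
Rule 1 applies to /t/ (between /a/ and /b/: immediately before a consonant) → [ʔ].
/b/ (between /t/ and /e/) fails the environment for rule 2, so it stays [b].
/e/ — not in any rule's target class → [e].
/ɡ/ meets the environment for rule 2 (immediately after a vowel) → [ɣ].
/e/ stays [e].

[jaðepaʔbeɣe]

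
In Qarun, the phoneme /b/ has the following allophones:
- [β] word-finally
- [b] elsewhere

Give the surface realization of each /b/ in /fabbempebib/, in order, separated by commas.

[b], [b], [b], [β]

Occurrence 1 (position 3): no conditioning environment matches → elsewhere allophone [b].
Occurrence 2 (position 4): no conditioning environment matches → elsewhere allophone [b].
Occurrence 3 (position 9): no conditioning environment matches → elsewhere allophone [b].
Occurrence 4 (position 11): word-finally → [β].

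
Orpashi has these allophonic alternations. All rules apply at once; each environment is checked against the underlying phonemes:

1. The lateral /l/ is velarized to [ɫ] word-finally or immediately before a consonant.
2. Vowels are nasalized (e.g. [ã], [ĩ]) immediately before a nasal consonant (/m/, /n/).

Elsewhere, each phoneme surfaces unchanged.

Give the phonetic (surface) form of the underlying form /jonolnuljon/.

/j/ stays [j].
/o/ meets the environment for rule 2 (before a nasal consonant) → [õ].
/n/ (between /o/ and /o/): no rule targets it → [n].
/o/ (between /n/ and /l/): rule 2 targets it, but not before a nasal consonant → unchanged [o].
/l/ — between /o/ and /n/, word-finally or immediately before a consonant — surfaces as [ɫ] (rule 1).
/n/ — not in any rule's target class → [n].
/u/ (between /n/ and /l/): rule 2 targets it, but not before a nasal consonant → unchanged [u].
/l/ — between /u/ and /j/, word-finally or immediately before a consonant — surfaces as [ɫ] (rule 1).
/j/ — not in any rule's target class → [j].
Rule 2 applies to /o/ (between /j/ and /n/: before a nasal consonant) → [õ].
/n/ (word-final): no rule targets it → [n].

[jõnoɫnuɫjõn]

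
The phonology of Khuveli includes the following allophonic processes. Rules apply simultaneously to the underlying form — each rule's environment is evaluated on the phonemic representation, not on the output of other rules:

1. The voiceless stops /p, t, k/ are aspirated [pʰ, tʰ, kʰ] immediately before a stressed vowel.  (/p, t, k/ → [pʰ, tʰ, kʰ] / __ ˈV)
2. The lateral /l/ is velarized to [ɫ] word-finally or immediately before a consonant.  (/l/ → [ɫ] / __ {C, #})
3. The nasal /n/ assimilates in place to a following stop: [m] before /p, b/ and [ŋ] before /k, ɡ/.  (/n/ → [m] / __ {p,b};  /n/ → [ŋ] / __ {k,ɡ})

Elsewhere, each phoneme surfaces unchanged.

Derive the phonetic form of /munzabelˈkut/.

[munzabeɫˈkʰut]

/m/ — not in any rule's target class → [m].
/u/ (between /m/ and /n/): no rule targets it → [u].
/n/ (between /u/ and /z/) fails the environment for rule 3, so it stays [n].
/z/ (between /n/ and /a/): no rule targets it → [z].
/a/ — not in any rule's target class → [a].
/b/ (between /a/ and /e/) is unaffected → [b].
/e/ (between /b/ and /l/) is unaffected → [e].
/l/ (between /e/ and /k/): word-finally or immediately before a consonant, so rule 2 applies → [ɫ].
/k/ (between /l/ and /u/) occurs immediately before a stressed vowel → [kʰ] by rule 1.
/u/ stays [u].
/t/ (word-final) is in the target of rule 1 but the environment (immediately before a stressed vowel) is not met → [t].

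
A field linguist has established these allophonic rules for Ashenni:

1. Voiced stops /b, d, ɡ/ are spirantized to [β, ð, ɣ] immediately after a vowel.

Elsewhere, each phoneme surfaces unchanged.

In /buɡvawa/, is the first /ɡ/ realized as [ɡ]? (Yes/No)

No

/ɡ/ — between /u/ and /v/, immediately after a vowel — surfaces as [ɣ] (rule 1).
The actual realization is [ɣ], not [ɡ].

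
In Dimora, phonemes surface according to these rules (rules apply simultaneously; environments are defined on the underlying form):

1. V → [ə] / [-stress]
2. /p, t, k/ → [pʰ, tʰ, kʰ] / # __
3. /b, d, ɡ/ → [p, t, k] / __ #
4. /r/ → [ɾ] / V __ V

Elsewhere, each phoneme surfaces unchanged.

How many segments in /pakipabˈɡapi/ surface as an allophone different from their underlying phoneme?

5

Segments that undergo a rule: /p/ → [pʰ] (rule 2); /a/ → [ə] (rule 1); /i/ → [ə] (rule 1); /a/ → [ə] (rule 1); /i/ → [ə] (rule 1).
All other segments surface unchanged.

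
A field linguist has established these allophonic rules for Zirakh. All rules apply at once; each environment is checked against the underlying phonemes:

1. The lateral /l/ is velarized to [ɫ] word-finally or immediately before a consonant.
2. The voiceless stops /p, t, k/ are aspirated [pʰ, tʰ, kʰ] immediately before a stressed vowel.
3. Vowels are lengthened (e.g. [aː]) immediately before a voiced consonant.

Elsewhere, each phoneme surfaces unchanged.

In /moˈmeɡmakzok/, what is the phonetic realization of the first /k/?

[k]

/k/ (between /a/ and /z/): rule 2 targets it, but not immediately before a stressed vowel → unchanged [k].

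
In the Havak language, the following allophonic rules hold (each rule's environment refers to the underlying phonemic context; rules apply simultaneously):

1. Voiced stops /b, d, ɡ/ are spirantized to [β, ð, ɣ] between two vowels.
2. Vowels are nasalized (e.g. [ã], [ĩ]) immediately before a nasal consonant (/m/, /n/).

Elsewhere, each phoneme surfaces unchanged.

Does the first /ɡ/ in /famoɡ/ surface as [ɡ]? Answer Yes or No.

/ɡ/ (word-final) fails the environment for rule 1, so it stays [ɡ].
The actual realization is [ɡ], which matches [ɡ].

Yes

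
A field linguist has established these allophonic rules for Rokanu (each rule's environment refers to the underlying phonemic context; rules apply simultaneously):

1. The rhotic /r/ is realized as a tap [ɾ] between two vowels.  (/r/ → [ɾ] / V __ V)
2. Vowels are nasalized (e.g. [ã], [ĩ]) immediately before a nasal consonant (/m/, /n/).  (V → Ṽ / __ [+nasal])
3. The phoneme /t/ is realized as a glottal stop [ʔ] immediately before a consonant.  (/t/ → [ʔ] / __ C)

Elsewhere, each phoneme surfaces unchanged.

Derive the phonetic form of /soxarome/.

[soxaɾõme]

/s/ — not in any rule's target class → [s].
/o/ (between /s/ and /x/) fails the environment for rule 2, so it stays [o].
/x/ stays [x].
/a/ (between /x/ and /r/) fails the environment for rule 2, so it stays [a].
/r/ — between /a/ and /o/, between two vowels — surfaces as [ɾ] (rule 1).
/o/ (between /r/ and /m/) occurs before a nasal consonant → [õ] by rule 2.
/m/ (between /o/ and /e/): no rule targets it → [m].
/e/ (word-final): rule 2 targets it, but not before a nasal consonant → unchanged [e].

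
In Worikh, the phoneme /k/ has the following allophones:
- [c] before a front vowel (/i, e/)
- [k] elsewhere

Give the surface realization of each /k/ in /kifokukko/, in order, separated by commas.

[c], [k], [k], [k]

Occurrence 1 (position 1): before a front vowel → [c].
Occurrence 2 (position 5): no conditioning environment matches → elsewhere allophone [k].
Occurrence 3 (position 7): no conditioning environment matches → elsewhere allophone [k].
Occurrence 4 (position 8): no conditioning environment matches → elsewhere allophone [k].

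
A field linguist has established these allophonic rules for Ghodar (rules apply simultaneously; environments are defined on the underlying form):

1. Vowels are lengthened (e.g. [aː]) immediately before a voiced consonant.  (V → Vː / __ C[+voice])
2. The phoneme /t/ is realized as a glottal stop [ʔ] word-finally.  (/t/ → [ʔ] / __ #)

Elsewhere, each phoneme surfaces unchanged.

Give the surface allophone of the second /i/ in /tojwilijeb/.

[iː]

Rule 1 applies to /i/ (between /l/ and /j/: before a voiced consonant) → [iː].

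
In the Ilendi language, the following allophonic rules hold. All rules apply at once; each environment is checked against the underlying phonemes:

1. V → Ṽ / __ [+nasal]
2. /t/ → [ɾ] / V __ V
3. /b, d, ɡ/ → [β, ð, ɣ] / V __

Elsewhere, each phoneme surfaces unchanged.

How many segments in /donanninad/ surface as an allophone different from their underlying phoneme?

Segments that undergo a rule: /o/ → [õ] (rule 1); /a/ → [ã] (rule 1); /i/ → [ĩ] (rule 1); /d/ → [ð] (rule 3).
All other segments surface unchanged.

4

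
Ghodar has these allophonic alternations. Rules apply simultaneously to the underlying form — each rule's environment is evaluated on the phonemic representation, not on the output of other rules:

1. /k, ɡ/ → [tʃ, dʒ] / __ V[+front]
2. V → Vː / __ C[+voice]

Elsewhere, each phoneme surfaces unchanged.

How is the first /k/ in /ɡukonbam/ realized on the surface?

/k/ (between /u/ and /o/): rule 1 targets it, but not before a front vowel → unchanged [k].

[k]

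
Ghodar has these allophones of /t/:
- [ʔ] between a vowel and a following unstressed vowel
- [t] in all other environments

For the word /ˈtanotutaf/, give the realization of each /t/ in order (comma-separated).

[t], [ʔ], [ʔ]

Occurrence 1 (position 1): no conditioning environment matches → elsewhere allophone [t].
Occurrence 2 (position 5): between a vowel and a following unstressed vowel → [ʔ].
Occurrence 3 (position 7): between a vowel and a following unstressed vowel → [ʔ].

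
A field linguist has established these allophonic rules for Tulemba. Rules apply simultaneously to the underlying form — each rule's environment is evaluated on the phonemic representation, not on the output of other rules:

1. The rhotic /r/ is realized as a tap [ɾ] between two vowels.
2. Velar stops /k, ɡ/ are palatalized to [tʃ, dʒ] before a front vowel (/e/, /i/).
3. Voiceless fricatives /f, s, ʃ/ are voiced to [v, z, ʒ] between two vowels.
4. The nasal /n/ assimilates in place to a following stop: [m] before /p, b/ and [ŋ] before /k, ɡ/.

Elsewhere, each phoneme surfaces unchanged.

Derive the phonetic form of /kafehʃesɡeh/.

/k/ — word-initial; rule 2 does not apply here → [k].
Rule 3 applies to /f/ (between /a/ and /e/: between two vowels) → [v].
/ʃ/ (between /h/ and /e/) fails the environment for rule 3, so it stays [ʃ].
/s/ (between /e/ and /ɡ/): rule 3 targets it, but not between two vowels → unchanged [s].
/ɡ/ — between /s/ and /e/, before a front vowel — surfaces as [dʒ] (rule 2).

[kavehʃesdʒeh]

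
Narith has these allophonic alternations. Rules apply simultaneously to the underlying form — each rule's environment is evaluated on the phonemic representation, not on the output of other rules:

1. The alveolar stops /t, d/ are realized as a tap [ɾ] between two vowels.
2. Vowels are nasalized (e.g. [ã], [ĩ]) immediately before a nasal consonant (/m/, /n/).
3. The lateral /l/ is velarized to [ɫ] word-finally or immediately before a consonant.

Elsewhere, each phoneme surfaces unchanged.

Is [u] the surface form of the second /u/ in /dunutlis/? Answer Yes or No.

/u/ (between /n/ and /t/): rule 2 targets it, but not before a nasal consonant → unchanged [u].
The actual realization is [u], which matches [u].

Yes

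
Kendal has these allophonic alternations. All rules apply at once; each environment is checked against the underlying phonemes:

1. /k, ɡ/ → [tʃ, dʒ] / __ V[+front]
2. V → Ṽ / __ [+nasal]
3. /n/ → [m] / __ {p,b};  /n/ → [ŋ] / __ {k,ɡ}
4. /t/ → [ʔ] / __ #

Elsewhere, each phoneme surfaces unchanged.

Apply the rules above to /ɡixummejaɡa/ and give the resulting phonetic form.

[dʒixũmmejaɡa]

Rule 1 applies to /ɡ/ (word-initial: before a front vowel) → [dʒ].
/i/ (between /ɡ/ and /x/) is in the target of rule 2 but the environment (before a nasal consonant) is not met → [i].
/x/ (between /i/ and /u/) is unaffected → [x].
/u/ meets the environment for rule 2 (before a nasal consonant) → [ũ].
/m/ — not in any rule's target class → [m].
/m/ stays [m].
/e/ (between /m/ and /j/): rule 2 targets it, but not before a nasal consonant → unchanged [e].
/j/ — not in any rule's target class → [j].
/a/ (between /j/ and /ɡ/): rule 2 targets it, but not before a nasal consonant → unchanged [a].
/ɡ/ (between /a/ and /a/) is in the target of rule 1 but the environment (before a front vowel) is not met → [ɡ].
/a/ (word-final) is in the target of rule 2 but the environment (before a nasal consonant) is not met → [a].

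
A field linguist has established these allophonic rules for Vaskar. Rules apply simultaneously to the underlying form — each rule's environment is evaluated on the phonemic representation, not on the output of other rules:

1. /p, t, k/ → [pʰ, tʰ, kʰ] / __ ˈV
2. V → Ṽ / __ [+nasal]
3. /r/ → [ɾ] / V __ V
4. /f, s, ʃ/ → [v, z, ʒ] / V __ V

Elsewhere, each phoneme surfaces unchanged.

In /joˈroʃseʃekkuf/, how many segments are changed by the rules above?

Segments that undergo a rule: /r/ → [ɾ] (rule 3); /ʃ/ → [ʒ] (rule 4).
All other segments surface unchanged.

2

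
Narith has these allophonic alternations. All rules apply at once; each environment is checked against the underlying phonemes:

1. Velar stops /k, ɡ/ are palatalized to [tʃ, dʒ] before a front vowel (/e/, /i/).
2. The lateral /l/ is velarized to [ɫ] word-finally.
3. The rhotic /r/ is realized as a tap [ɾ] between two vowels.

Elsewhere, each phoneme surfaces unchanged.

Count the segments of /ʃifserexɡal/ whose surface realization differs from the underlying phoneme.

2

Segments that undergo a rule: /r/ → [ɾ] (rule 3); /l/ → [ɫ] (rule 2).
All other segments surface unchanged.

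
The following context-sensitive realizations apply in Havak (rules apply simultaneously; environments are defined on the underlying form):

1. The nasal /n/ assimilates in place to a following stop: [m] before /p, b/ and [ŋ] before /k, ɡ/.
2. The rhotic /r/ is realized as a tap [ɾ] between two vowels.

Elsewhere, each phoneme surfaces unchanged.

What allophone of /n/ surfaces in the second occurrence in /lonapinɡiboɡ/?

/n/ meets the environment for rule 1 (before a labial or velar stop) → [ŋ].

[ŋ]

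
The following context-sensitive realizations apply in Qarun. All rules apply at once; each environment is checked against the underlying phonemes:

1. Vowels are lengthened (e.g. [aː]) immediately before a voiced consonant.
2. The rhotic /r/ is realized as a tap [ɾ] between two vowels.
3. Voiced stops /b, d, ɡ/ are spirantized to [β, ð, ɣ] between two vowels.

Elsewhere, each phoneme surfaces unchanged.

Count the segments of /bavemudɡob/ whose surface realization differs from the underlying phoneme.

Segments that undergo a rule: /a/ → [aː] (rule 1); /e/ → [eː] (rule 1); /u/ → [uː] (rule 1); /o/ → [oː] (rule 1).
All other segments surface unchanged.

4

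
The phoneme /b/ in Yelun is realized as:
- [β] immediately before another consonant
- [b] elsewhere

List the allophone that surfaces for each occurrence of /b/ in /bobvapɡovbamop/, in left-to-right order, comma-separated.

Occurrence 1 (position 1): no conditioning environment matches → elsewhere allophone [b].
Occurrence 2 (position 3): immediately before another consonant → [β].
Occurrence 3 (position 10): no conditioning environment matches → elsewhere allophone [b].

[b], [β], [b]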